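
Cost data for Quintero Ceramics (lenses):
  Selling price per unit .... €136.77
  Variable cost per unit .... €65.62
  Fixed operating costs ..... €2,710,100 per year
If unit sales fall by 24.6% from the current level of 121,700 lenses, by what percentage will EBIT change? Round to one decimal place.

-35.8%

Contribution at this volume is 121,700 × €71.15 = €8,658,955.00.
Operating income = contribution − fixed costs = €8,658,955.00 − €2,710,100 = €5,948,855.00.
DOL = contribution ÷ EBIT = €8,658,955.00 ÷ €5,948,855.00 = 1.4556.
Operating income changes by 1.4556 × -24.6% = -35.8%.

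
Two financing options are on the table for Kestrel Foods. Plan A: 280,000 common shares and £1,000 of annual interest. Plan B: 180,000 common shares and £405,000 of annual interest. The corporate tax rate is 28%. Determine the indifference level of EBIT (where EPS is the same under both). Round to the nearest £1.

At indifference, (EBIT − 1,000)(1 − t)/280,000 = (EBIT − 405,000)(1 − t)/180,000.
Cancelling (1 − t) and cross-multiplying: 180,000·(EBIT − 1,000) = 280,000·(EBIT − 405,000).
EBIT × (280,000 − 180,000) = 405,000 × 280,000 − 1,000 × 180,000 = 113,220,000,000, so EBIT = 113,220,000,000 ÷ 100,000 = 1,132,200.00.

£1,132,200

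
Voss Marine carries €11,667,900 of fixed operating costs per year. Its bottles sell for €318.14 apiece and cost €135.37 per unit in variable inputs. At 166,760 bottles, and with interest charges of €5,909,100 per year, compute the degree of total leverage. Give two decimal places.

2.36

At 166,760 units, contribution = 166,760 × €182.77 = €30,478,725.20.
Subtracting fixed costs: EBIT = €30,478,725.20 − €11,667,900 = €18,810,825.20. Interest = €5,909,100.00.
DOL = €30,478,725.20 ÷ €18,810,825.20 = 1.6203; DFL = €18,810,825.20 ÷ €12,901,725.20 = 1.4580.
Combined leverage = 1.6203 × 1.4580 = 2.3624.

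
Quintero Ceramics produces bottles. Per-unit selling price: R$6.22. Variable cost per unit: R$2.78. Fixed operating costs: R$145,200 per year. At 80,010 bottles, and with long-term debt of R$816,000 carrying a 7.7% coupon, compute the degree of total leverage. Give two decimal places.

4.10

Contribution at this volume is 80,010 × R$3.44 = R$275,234.40.
Subtracting fixed costs: EBIT = R$275,234.40 − R$145,200 = R$130,034.40. Interest = R$62,832.00, so EBIT − I = R$67,202.40.
Degree of total leverage = total CM / (EBIT − interest) = R$275,234.40 / R$67,202.40 = 4.0956.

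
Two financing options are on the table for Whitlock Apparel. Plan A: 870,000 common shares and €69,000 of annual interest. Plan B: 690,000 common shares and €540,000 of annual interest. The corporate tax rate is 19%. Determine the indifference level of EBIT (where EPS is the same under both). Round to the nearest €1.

Set EPS_A = EPS_B: (EBIT − €69,000)(1 − 0.19) ÷ 870,000 = (EBIT − €540,000)(1 − 0.19) ÷ 690,000.
Cancelling (1 − t) and cross-multiplying: 690,000·(EBIT − 69,000) = 870,000·(EBIT − 540,000).
Solving, EBIT = (540,000·870,000 − 69,000·690,000) / (870,000 − 690,000) = 422,190,000,000 / 180,000 = 2,345,500.00.

€2,345,500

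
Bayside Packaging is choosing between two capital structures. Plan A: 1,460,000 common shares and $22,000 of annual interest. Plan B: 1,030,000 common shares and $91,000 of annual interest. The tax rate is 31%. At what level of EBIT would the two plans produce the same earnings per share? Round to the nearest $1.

At indifference, (EBIT − 22,000)(1 − t)/1,460,000 = (EBIT − 91,000)(1 − t)/1,030,000.
The (1 − t) factor cancels: (EBIT − 22,000) × 1,030,000 = (EBIT − 91,000) × 1,460,000.
EBIT × (1,460,000 − 1,030,000) = 91,000 × 1,460,000 − 22,000 × 1,030,000 = 110,200,000,000, so EBIT = 110,200,000,000 ÷ 430,000 = 256,279.07.

$256,279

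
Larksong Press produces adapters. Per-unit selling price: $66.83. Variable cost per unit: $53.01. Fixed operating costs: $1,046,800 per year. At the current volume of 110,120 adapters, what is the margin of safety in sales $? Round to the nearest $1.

Each unit contributes $66.83 − $53.01 = $13.82. Break-even units = $1,046,800 ÷ $13.82 = 75,745.30; break-even revenue = 75,745.30 × $66.83 = $5,062,058.18.
Actual sales revenue = 110,120 × $66.83 = $7,359,319.60.
Margin of safety = $7,359,319.60 − $5,062,058.18 = $2,297,261.

$2,297,261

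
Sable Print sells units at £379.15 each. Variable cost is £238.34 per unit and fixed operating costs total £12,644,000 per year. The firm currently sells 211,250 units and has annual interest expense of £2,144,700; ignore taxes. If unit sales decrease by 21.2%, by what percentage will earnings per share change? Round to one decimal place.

At 211,250 units, contribution = 211,250 × £140.81 = £29,746,112.50.
EBIT = £29,746,112.50 − £12,644,000 = £17,102,112.50.
Interest = £2,144,700.00, so EBIT − I = £14,957,412.50.
Degree of combined leverage = contribution ÷ (EBIT − I) = £29,746,112.50 ÷ £14,957,412.50 = 1.9887.
EPS therefore changes by 1.9887 × (-21.2%) = -42.2%.

-42.2%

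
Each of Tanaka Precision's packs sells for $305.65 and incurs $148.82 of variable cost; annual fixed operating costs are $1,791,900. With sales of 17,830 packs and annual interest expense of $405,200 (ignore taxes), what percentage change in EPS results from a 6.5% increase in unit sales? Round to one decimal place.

Total contribution margin = 17,830 × $156.83 = $2,796,278.90.
EBIT = $2,796,278.90 − $1,791,900 = $1,004,378.90.
Interest = $405,200.00, so EBIT − I = $599,178.90.
DCL = total CM / (EBIT − I) = $2,796,278.90 / $599,178.90 = 4.6669.
%ΔEPS = DCL × %ΔSales = 4.6669 × +6.5% = +30.3%.

+30.3%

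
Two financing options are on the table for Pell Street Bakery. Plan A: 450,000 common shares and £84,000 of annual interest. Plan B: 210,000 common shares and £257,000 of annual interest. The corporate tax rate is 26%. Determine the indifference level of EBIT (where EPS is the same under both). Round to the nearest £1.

£408,375

Set EPS_A = EPS_B: (EBIT − £84,000)(1 − 0.26) ÷ 450,000 = (EBIT − £257,000)(1 − 0.26) ÷ 210,000.
The (1 − t) factor cancels: (EBIT − 84,000) × 210,000 = (EBIT − 257,000) × 450,000.
EBIT × (450,000 − 210,000) = 257,000 × 450,000 − 84,000 × 210,000 = 98,010,000,000, so EBIT = 98,010,000,000 ÷ 240,000 = 408,375.00.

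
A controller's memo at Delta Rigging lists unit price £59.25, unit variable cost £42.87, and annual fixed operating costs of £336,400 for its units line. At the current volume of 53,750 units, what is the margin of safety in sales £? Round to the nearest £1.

£1,967,856

Contribution margin per unit = £59.25 − £42.87 = £16.38. Break-even units = £336,400 ÷ £16.38 = 20,537.24; break-even revenue = 20,537.24 × £59.25 = £1,216,831.50.
Current sales = 53,750 × £59.25 = £3,184,687.50.
Margin of safety = £3,184,687.50 − £1,216,831.50 = £1,967,856.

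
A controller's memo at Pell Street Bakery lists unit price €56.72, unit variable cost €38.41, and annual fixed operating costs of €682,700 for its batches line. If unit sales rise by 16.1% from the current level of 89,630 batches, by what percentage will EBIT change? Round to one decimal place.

Total contribution margin = 89,630 × €18.31 = €1,641,125.30.
Subtracting fixed costs: EBIT = €1,641,125.30 − €682,700 = €958,425.30.
DOL = contribution ÷ EBIT = €1,641,125.30 ÷ €958,425.30 = 1.7123.
%ΔEBIT = DOL × %ΔSales = 1.7123 × +16.1% = +27.6%.

+27.6%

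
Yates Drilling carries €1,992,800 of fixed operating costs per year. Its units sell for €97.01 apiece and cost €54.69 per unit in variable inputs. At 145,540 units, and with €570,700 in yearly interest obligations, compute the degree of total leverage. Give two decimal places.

1.71

At 145,540 units, contribution = 145,540 × €42.32 = €6,159,252.80.
Subtracting fixed costs: EBIT = €6,159,252.80 − €1,992,800 = €4,166,452.80. Interest = €570,700.00.
DOL = €6,159,252.80 ÷ €4,166,452.80 = 1.4783; DFL = €4,166,452.80 ÷ €3,595,752.80 = 1.1587.
DCL = DOL × DFL = 1.4783 × 1.1587 = 1.7129.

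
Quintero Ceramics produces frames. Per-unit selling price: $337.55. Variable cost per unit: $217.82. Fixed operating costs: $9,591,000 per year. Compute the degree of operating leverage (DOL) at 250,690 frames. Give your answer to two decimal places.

1.47

Contribution at this volume is 250,690 × $119.73 = $30,015,113.70.
EBIT = $30,015,113.70 − $9,591,000 = $20,424,113.70.
Degree of operating leverage = $30,015,113.70 / $20,424,113.70 = 1.4696.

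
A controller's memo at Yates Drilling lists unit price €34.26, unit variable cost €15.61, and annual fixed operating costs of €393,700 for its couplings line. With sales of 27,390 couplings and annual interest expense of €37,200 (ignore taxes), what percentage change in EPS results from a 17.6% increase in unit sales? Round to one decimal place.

At 27,390 units, contribution = 27,390 × €18.65 = €510,823.50.
Operating income = contribution − fixed costs = €510,823.50 − €393,700 = €117,123.50.
After interest of €37,200.00, pre-tax earnings = €79,923.50.
Degree of combined leverage = contribution ÷ (EBIT − I) = €510,823.50 ÷ €79,923.50 = 6.3914.
%ΔEPS = DCL × %ΔSales = 6.3914 × +17.6% = +112.5%.

+112.5%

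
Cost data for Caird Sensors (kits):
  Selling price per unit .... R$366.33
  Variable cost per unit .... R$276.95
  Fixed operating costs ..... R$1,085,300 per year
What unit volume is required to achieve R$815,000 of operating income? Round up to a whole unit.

21,261 kits

Unit CM = price − variable cost = R$366.33 − R$276.95 = R$89.38.
Required volume = (fixed costs + target profit) ÷ CM = (R$1,085,300 + R$815,000) ÷ R$89.38 = 21,260.91, so 21,261 kits.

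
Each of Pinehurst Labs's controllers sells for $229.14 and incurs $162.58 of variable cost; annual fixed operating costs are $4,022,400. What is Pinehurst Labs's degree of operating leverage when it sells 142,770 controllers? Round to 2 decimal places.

Contribution at this volume is 142,770 × $66.56 = $9,502,771.20.
EBIT = $9,502,771.20 − $4,022,400 = $5,480,371.20.
DOL = contribution ÷ EBIT = $9,502,771.20 ÷ $5,480,371.20 = 1.7340.

1.73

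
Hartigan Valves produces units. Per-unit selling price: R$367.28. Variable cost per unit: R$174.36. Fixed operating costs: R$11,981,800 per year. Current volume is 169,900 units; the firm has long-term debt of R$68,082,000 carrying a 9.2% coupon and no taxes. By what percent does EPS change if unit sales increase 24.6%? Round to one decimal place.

+55.5%

Contribution at this volume is 169,900 × R$192.92 = R$32,777,108.00.
Operating income = contribution − fixed costs = R$32,777,108.00 − R$11,981,800 = R$20,795,308.00.
After interest of R$6,263,544.00, pre-tax earnings = R$14,531,764.00.
DCL = total CM / (EBIT − I) = R$32,777,108.00 / R$14,531,764.00 = 2.2555.
EPS therefore changes by 2.2555 × (+24.6%) = +55.5%.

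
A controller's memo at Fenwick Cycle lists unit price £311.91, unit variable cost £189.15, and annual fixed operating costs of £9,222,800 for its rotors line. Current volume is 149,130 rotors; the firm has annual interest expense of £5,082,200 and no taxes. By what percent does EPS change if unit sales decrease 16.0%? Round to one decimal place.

At 149,130 units, contribution = 149,130 × £122.76 = £18,307,198.80.
Subtracting fixed costs: EBIT = £18,307,198.80 − £9,222,800 = £9,084,398.80.
After interest of £5,082,200.00, pre-tax earnings = £4,002,198.80.
Degree of combined leverage = contribution ÷ (EBIT − I) = £18,307,198.80 ÷ £4,002,198.80 = 4.5743.
EPS therefore changes by 4.5743 × (-16.0%) = -73.2%.

-73.2%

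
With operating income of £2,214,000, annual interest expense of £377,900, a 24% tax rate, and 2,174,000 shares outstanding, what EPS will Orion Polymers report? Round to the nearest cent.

Pre-tax income = £2,214,000 − £377,900.00 = £1,836,100.00.
Net income = £1,836,100.00 × (1 − 0.24) = £1,395,436.00.
EPS = £1,395,436.00 ÷ 2,174,000 = £0.64.

£0.64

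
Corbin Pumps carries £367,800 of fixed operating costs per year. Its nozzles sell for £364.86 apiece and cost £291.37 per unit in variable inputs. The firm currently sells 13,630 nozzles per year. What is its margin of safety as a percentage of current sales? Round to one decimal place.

Unit CM = price − variable cost = £364.86 − £291.37 = £73.49. Break-even units = £367,800 ÷ £73.49 = 5,004.76; break-even revenue = 5,004.76 × £364.86 = £1,826,037.66.
Actual sales revenue = 13,630 × £364.86 = £4,973,041.80.
Margin of safety = (£4,973,041.80 − £1,826,037.66) ÷ £4,973,041.80 = 63.3%.

63.3%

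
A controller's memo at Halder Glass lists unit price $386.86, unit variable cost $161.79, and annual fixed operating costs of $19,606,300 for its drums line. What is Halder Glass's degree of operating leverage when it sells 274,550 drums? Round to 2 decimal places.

Contribution at this volume is 274,550 × $225.07 = $61,792,968.50.
Subtracting fixed costs: EBIT = $61,792,968.50 − $19,606,300 = $42,186,668.50.
Degree of operating leverage = $61,792,968.50 / $42,186,668.50 = 1.4648.

1.46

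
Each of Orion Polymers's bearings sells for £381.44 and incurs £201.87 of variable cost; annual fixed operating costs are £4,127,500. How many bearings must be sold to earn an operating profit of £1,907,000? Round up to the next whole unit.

33,606 bearings

Each unit contributes £381.44 − £201.87 = £179.57.
Units = (FC + target) / CM = (£4,127,500 + £1,907,000) / £179.57 = 33,605.28, so 33,606 bearings.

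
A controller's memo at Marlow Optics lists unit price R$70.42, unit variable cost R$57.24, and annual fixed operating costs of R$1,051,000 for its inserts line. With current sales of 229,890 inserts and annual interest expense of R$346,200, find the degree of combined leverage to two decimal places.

Contribution at this volume is 229,890 × R$13.18 = R$3,029,950.20.
Subtracting fixed costs: EBIT = R$3,029,950.20 − R$1,051,000 = R$1,978,950.20. Interest = R$346,200.00.
DOL = R$3,029,950.20 ÷ R$1,978,950.20 = 1.5311; DFL = R$1,978,950.20 ÷ R$1,632,750.20 = 1.2120.
Combined leverage = 1.5311 × 1.2120 = 1.8557.

1.86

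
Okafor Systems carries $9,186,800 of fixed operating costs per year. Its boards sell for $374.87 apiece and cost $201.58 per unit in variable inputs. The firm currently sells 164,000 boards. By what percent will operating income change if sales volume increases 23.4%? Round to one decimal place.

Contribution at this volume is 164,000 × $173.29 = $28,419,560.00.
Operating income = contribution − fixed costs = $28,419,560.00 − $9,186,800 = $19,232,760.00.
So DOL = total CM / EBIT = $28,419,560.00 / $19,232,760.00 = 1.4777.
Operating income changes by 1.4777 × +23.4% = +34.6%.

+34.6%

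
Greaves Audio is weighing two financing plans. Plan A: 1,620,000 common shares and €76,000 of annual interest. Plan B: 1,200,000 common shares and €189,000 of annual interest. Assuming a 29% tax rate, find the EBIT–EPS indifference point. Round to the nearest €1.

€511,857

Set EPS_A = EPS_B: (EBIT − €76,000)(1 − 0.29) ÷ 1,620,000 = (EBIT − €189,000)(1 − 0.29) ÷ 1,200,000.
Cancelling (1 − t) and cross-multiplying: 1,200,000·(EBIT − 76,000) = 1,620,000·(EBIT − 189,000).
EBIT × (1,620,000 − 1,200,000) = 189,000 × 1,620,000 − 76,000 × 1,200,000 = 214,980,000,000, so EBIT = 214,980,000,000 ÷ 420,000 = 511,857.14.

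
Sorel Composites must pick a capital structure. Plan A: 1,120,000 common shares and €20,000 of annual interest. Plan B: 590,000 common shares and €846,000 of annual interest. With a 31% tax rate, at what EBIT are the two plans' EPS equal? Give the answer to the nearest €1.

At indifference, (EBIT − 20,000)(1 − t)/1,120,000 = (EBIT − 846,000)(1 − t)/590,000.
The (1 − t) factor cancels: (EBIT − 20,000) × 590,000 = (EBIT − 846,000) × 1,120,000.
EBIT × (1,120,000 − 590,000) = 846,000 × 1,120,000 − 20,000 × 590,000 = 935,720,000,000, so EBIT = 935,720,000,000 ÷ 530,000 = 1,765,509.43.

€1,765,509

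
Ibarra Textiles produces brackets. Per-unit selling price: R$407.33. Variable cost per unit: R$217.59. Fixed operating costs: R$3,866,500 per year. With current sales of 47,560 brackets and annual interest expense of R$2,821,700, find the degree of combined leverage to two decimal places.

3.86

Total contribution margin = 47,560 × R$189.74 = R$9,024,034.40.
EBIT = R$9,024,034.40 − R$3,866,500 = R$5,157,534.40. Interest = R$2,821,700.00, so EBIT − I = R$2,335,834.40.
Degree of total leverage = total CM / (EBIT − interest) = R$9,024,034.40 / R$2,335,834.40 = 3.8633.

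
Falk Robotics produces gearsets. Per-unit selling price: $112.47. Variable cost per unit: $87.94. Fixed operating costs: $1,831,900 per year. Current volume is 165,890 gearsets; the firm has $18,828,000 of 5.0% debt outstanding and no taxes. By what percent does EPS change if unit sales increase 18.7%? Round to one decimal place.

+58.7%

Contribution at this volume is 165,890 × $24.53 = $4,069,281.70.
Subtracting fixed costs: EBIT = $4,069,281.70 − $1,831,900 = $2,237,381.70.
After interest of $941,400.00, pre-tax earnings = $1,295,981.70.
DCL = total CM / (EBIT − I) = $4,069,281.70 / $1,295,981.70 = 3.1399.
%ΔEPS = DCL × %ΔSales = 3.1399 × +18.7% = +58.7%.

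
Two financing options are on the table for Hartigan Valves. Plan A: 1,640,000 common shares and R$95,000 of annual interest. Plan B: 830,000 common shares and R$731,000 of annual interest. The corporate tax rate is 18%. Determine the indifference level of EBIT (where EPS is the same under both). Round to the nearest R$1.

R$1,382,704

At indifference, (EBIT − 95,000)(1 − t)/1,640,000 = (EBIT − 731,000)(1 − t)/830,000.
Cancelling (1 − t) and cross-multiplying: 830,000·(EBIT − 95,000) = 1,640,000·(EBIT − 731,000).
EBIT × (1,640,000 − 830,000) = 731,000 × 1,640,000 − 95,000 × 830,000 = 1,119,990,000,000, so EBIT = 1,119,990,000,000 ÷ 810,000 = 1,382,703.70.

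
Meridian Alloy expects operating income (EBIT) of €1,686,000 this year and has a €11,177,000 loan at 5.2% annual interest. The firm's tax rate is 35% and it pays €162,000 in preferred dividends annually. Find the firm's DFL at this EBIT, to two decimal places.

Annual interest charges come to €581,204.00.
Preferred dividends grossed up pre-tax: €162,000 / (1 − 0.35) = €249,230.77.
DFL = EBIT ÷ [EBIT − I − D_p/(1−t)] = €1,686,000 ÷ [€1,686,000 − €581,204.00 − €249,230.77] = €1,686,000 ÷ €855,565.23 = 1.9706.

1.97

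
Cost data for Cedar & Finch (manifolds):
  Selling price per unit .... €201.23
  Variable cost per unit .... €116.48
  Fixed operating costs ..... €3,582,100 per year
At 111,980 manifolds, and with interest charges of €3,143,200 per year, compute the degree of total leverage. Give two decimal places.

3.43

Total contribution margin = 111,980 × €84.75 = €9,490,305.00.
Subtracting fixed costs: EBIT = €9,490,305.00 − €3,582,100 = €5,908,205.00. Interest = €3,143,200.00, so EBIT − I = €2,765,005.00.
Degree of total leverage = total CM / (EBIT − interest) = €9,490,305.00 / €2,765,005.00 = 3.4323.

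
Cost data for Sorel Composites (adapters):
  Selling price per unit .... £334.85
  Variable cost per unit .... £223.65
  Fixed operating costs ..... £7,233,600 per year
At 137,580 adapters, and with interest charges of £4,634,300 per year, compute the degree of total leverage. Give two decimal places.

Contribution at this volume is 137,580 × £111.20 = £15,298,896.00.
Operating income = contribution − fixed costs = £15,298,896.00 − £7,233,600 = £8,065,296.00. Interest = £4,634,300.00.
DOL = £15,298,896.00 ÷ £8,065,296.00 = 1.8969; DFL = £8,065,296.00 ÷ £3,430,996.00 = 2.3507.
DCL = DOL × DFL = 1.8969 × 2.3507 = 4.4590.

4.46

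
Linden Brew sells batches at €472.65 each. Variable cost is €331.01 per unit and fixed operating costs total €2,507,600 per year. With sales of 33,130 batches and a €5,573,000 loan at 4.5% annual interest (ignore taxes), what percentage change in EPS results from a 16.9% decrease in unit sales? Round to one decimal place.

Contribution at this volume is 33,130 × €141.64 = €4,692,533.20.
EBIT = €4,692,533.20 − €2,507,600 = €2,184,933.20.
After interest of €250,785.00, pre-tax earnings = €1,934,148.20.
Degree of combined leverage = contribution ÷ (EBIT − I) = €4,692,533.20 ÷ €1,934,148.20 = 2.4261.
EPS therefore changes by 2.4261 × (-16.9%) = -41.0%.

-41.0%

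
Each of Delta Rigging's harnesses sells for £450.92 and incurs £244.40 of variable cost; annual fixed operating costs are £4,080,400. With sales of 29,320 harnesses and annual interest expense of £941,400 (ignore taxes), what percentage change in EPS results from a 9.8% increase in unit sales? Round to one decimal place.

+57.4%

Contribution at this volume is 29,320 × £206.52 = £6,055,166.40.
Subtracting fixed costs: EBIT = £6,055,166.40 − £4,080,400 = £1,974,766.40.
Interest = £941,400.00, so EBIT − I = £1,033,366.40.
Degree of combined leverage = contribution ÷ (EBIT − I) = £6,055,166.40 ÷ £1,033,366.40 = 5.8597.
%ΔEPS = DCL × %ΔSales = 5.8597 × +9.8% = +57.4%.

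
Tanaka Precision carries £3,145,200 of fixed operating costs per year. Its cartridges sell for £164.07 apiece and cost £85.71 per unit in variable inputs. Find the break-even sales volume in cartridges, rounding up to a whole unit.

Each unit contributes £164.07 − £85.71 = £78.36.
Units to break even: £3,145,200 ÷ £78.36 = 40,137.83, rounded up to 40,138.

40,138 cartridges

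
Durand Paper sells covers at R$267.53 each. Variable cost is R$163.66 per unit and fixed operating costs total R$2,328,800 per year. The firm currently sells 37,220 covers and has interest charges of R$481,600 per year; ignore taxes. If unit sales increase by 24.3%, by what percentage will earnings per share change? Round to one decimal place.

Total contribution margin = 37,220 × R$103.87 = R$3,866,041.40.
Operating income = contribution − fixed costs = R$3,866,041.40 − R$2,328,800 = R$1,537,241.40.
Interest = R$481,600.00, so EBIT − I = R$1,055,641.40.
Degree of combined leverage = contribution ÷ (EBIT − I) = R$3,866,041.40 ÷ R$1,055,641.40 = 3.6623.
EPS therefore changes by 3.6623 × (+24.3%) = +89.0%.

+89.0%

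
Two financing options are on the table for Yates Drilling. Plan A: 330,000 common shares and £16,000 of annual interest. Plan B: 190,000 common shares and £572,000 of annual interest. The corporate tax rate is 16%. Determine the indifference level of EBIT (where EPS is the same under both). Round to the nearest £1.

Set EPS_A = EPS_B: (EBIT − £16,000)(1 − 0.16) ÷ 330,000 = (EBIT − £572,000)(1 − 0.16) ÷ 190,000.
Cancelling (1 − t) and cross-multiplying: 190,000·(EBIT − 16,000) = 330,000·(EBIT − 572,000).
Solving, EBIT = (572,000·330,000 − 16,000·190,000) / (330,000 − 190,000) = 185,720,000,000 / 140,000 = 1,326,571.43.

£1,326,571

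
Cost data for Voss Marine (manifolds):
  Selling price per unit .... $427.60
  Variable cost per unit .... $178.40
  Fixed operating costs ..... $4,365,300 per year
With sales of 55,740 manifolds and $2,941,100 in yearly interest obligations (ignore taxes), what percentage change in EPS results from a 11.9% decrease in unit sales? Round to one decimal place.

-25.1%

Total contribution margin = 55,740 × $249.20 = $13,890,408.00.
Operating income = contribution − fixed costs = $13,890,408.00 − $4,365,300 = $9,525,108.00.
After interest of $2,941,100.00, pre-tax earnings = $6,584,008.00.
Degree of combined leverage = contribution ÷ (EBIT − I) = $13,890,408.00 ÷ $6,584,008.00 = 2.1097.
EPS therefore changes by 2.1097 × (-11.9%) = -25.1%.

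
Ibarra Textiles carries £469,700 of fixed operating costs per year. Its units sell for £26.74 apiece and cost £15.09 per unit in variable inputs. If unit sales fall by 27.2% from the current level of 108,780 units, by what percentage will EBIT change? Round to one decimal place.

At 108,780 units, contribution = 108,780 × £11.65 = £1,267,287.00.
Operating income = contribution − fixed costs = £1,267,287.00 − £469,700 = £797,587.00.
DOL = contribution ÷ EBIT = £1,267,287.00 ÷ £797,587.00 = 1.5889.
Operating income changes by 1.5889 × -27.2% = -43.2%.

-43.2%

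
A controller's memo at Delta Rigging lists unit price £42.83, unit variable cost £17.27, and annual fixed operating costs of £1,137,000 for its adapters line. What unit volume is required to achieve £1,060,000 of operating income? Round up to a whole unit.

85,955 adapters

Contribution margin per unit = £42.83 − £17.27 = £25.56.
Required volume = (fixed costs + target profit) ÷ CM = (£1,137,000 + £1,060,000) ÷ £25.56 = 85,954.62, so 85,955 adapters.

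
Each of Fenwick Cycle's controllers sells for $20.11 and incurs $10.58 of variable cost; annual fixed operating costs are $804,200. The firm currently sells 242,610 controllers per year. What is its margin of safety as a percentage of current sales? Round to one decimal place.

Each unit contributes $20.11 − $10.58 = $9.53. Break-even units = $804,200 ÷ $9.53 = 84,386.15; break-even revenue = 84,386.15 × $20.11 = $1,697,005.46.
Current sales = 242,610 × $20.11 = $4,878,887.10.
Margin of safety = ($4,878,887.10 − $1,697,005.46) ÷ $4,878,887.10 = 65.2%.

65.2%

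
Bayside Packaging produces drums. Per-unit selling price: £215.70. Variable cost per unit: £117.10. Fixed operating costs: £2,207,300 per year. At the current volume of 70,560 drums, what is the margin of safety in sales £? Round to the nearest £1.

£10,391,043

Each unit contributes £215.70 − £117.10 = £98.60. Break-even units = £2,207,300 ÷ £98.60 = 22,386.41; break-even revenue = 22,386.41 × £215.70 = £4,828,748.58.
Current sales = 70,560 × £215.70 = £15,219,792.00.
Margin of safety = £15,219,792.00 − £4,828,748.58 = £10,391,043.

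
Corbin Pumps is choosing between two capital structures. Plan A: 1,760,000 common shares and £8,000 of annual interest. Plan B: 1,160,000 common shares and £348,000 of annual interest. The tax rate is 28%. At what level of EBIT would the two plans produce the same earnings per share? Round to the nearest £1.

Set EPS_A = EPS_B: (EBIT − £8,000)(1 − 0.28) ÷ 1,760,000 = (EBIT − £348,000)(1 − 0.28) ÷ 1,160,000.
The (1 − t) factor cancels: (EBIT − 8,000) × 1,160,000 = (EBIT − 348,000) × 1,760,000.
EBIT × (1,760,000 − 1,160,000) = 348,000 × 1,760,000 − 8,000 × 1,160,000 = 603,200,000,000, so EBIT = 603,200,000,000 ÷ 600,000 = 1,005,333.33.

£1,005,333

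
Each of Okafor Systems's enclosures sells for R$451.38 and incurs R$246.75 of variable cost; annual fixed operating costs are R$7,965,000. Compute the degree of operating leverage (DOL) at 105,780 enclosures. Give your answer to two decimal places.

1.58

Total contribution margin = 105,780 × R$204.63 = R$21,645,761.40.
Operating income = contribution − fixed costs = R$21,645,761.40 − R$7,965,000 = R$13,680,761.40.
Degree of operating leverage = R$21,645,761.40 / R$13,680,761.40 = 1.5822.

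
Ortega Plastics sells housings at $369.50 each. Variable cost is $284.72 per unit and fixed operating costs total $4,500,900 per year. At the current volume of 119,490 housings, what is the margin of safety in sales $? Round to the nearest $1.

Contribution margin per unit = $369.50 − $284.72 = $84.78. Break-even units = $4,500,900 ÷ $84.78 = 53,089.17; break-even revenue = 53,089.17 × $369.50 = $19,616,449.04.
Actual sales revenue = 119,490 × $369.50 = $44,151,555.00.
Margin of safety = $44,151,555.00 − $19,616,449.04 = $24,535,106.

$24,535,106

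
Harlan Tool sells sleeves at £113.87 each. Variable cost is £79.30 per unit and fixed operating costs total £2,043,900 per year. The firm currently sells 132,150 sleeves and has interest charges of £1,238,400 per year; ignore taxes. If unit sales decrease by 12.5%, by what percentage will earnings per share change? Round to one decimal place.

Contribution at this volume is 132,150 × £34.57 = £4,568,425.50.
Operating income = contribution − fixed costs = £4,568,425.50 − £2,043,900 = £2,524,525.50.
Interest = £1,238,400.00, so EBIT − I = £1,286,125.50.
DCL = total CM / (EBIT − I) = £4,568,425.50 / £1,286,125.50 = 3.5521.
%ΔEPS = DCL × %ΔSales = 3.5521 × -12.5% = -44.4%.

-44.4%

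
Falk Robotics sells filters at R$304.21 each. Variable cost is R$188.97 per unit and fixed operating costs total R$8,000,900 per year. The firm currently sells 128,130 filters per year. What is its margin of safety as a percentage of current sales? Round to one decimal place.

45.8%

Contribution margin per unit = R$304.21 − R$188.97 = R$115.24. Break-even units = R$8,000,900 ÷ R$115.24 = 69,428.15; break-even revenue = 69,428.15 × R$304.21 = R$21,120,737.50.
Actual sales revenue = 128,130 × R$304.21 = R$38,978,427.30.
Margin of safety = (R$38,978,427.30 − R$21,120,737.50) ÷ R$38,978,427.30 = 45.8%.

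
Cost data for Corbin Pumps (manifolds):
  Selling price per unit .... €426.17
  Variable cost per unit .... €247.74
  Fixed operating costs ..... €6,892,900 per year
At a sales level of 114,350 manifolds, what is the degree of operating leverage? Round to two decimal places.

1.51

Contribution at this volume is 114,350 × €178.43 = €20,403,470.50.
Operating income = contribution − fixed costs = €20,403,470.50 − €6,892,900 = €13,510,570.50.
Degree of operating leverage = €20,403,470.50 / €13,510,570.50 = 1.5102.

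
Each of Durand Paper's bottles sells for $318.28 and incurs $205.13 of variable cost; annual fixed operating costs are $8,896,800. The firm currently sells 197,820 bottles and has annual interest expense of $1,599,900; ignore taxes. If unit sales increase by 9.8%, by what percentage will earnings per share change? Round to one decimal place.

At 197,820 units, contribution = 197,820 × $113.15 = $22,383,333.00.
Operating income = contribution − fixed costs = $22,383,333.00 − $8,896,800 = $13,486,533.00.
After interest of $1,599,900.00, pre-tax earnings = $11,886,633.00.
Degree of combined leverage = contribution ÷ (EBIT − I) = $22,383,333.00 ÷ $11,886,633.00 = 1.8831.
EPS therefore changes by 1.8831 × (+9.8%) = +18.5%.

+18.5%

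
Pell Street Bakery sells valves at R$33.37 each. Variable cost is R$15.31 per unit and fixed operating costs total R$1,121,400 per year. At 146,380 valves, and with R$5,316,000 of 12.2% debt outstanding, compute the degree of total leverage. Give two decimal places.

At 146,380 units, contribution = 146,380 × R$18.06 = R$2,643,622.80.
Subtracting fixed costs: EBIT = R$2,643,622.80 − R$1,121,400 = R$1,522,222.80. Interest = R$648,552.00.
DOL = R$2,643,622.80 ÷ R$1,522,222.80 = 1.7367; DFL = R$1,522,222.80 ÷ R$873,670.80 = 1.7423.
DCL = DOL × DFL = 1.7367 × 1.7423 = 3.0259.

3.03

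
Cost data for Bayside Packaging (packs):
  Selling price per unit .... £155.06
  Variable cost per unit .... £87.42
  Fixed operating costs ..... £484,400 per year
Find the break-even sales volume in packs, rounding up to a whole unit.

Unit CM = price − variable cost = £155.06 − £87.42 = £67.64.
Break-even Q = £484,400 / £67.64 = 7,161.44 → 7,162 packs.

7,162 packs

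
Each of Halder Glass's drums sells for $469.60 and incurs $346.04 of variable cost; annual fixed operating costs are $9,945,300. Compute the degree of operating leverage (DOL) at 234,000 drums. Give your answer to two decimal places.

Total contribution margin = 234,000 × $123.56 = $28,913,040.00.
Operating income = contribution − fixed costs = $28,913,040.00 − $9,945,300 = $18,967,740.00.
Degree of operating leverage = $28,913,040.00 / $18,967,740.00 = 1.5243.

1.52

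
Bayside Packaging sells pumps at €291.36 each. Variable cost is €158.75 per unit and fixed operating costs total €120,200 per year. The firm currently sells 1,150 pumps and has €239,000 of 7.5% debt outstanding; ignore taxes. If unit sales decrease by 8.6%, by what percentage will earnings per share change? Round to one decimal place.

Total contribution margin = 1,150 × €132.61 = €152,501.50.
Subtracting fixed costs: EBIT = €152,501.50 − €120,200 = €32,301.50.
After interest of €17,925.00, pre-tax earnings = €14,376.50.
DCL = total CM / (EBIT − I) = €152,501.50 / €14,376.50 = 10.6077.
%ΔEPS = DCL × %ΔSales = 10.6077 × -8.6% = -91.2%.

-91.2%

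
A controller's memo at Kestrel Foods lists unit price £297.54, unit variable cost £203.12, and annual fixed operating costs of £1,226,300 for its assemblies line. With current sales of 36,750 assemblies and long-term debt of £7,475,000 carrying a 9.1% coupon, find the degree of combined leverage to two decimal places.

At 36,750 units, contribution = 36,750 × £94.42 = £3,469,935.00.
Subtracting fixed costs: EBIT = £3,469,935.00 − £1,226,300 = £2,243,635.00. Interest = £680,225.00, so EBIT − I = £1,563,410.00.
Degree of total leverage = total CM / (EBIT − interest) = £3,469,935.00 / £1,563,410.00 = 2.2195.

2.22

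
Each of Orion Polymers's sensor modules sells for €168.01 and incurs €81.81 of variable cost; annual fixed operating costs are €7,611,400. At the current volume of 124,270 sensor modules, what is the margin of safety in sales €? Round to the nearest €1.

Each unit contributes €168.01 − €81.81 = €86.20. Break-even units = €7,611,400 ÷ €86.20 = 88,299.30; break-even revenue = 88,299.30 × €168.01 = €14,835,166.06.
Actual sales revenue = 124,270 × €168.01 = €20,878,602.70.
Margin of safety = €20,878,602.70 − €14,835,166.06 = €6,043,437.

€6,043,437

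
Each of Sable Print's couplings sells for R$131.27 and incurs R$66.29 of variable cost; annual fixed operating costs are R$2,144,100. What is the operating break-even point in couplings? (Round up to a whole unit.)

Contribution margin per unit = R$131.27 − R$66.29 = R$64.98.
Units to break even: R$2,144,100 ÷ R$64.98 = 32,996.31, rounded up to 32,997.

32,997 couplings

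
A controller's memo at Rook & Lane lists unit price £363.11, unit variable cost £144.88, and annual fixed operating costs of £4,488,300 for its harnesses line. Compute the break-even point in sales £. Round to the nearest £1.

£7,468,023

Contribution margin per unit = £363.11 − £144.88 = £218.23, a CM ratio of £218.23 ÷ £363.11 = 0.6010.
Break-even revenue = fixed costs × price ÷ CM = £4,488,300 × £363.11 ÷ £218.23 = £7,468,023.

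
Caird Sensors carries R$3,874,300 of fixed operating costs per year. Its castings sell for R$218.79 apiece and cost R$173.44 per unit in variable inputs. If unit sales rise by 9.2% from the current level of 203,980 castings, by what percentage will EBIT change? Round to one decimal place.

+15.8%

Total contribution margin = 203,980 × R$45.35 = R$9,250,493.00.
EBIT = R$9,250,493.00 − R$3,874,300 = R$5,376,193.00.
DOL = contribution ÷ EBIT = R$9,250,493.00 ÷ R$5,376,193.00 = 1.7206.
%ΔEBIT = DOL × %ΔSales = 1.7206 × +9.2% = +15.8%.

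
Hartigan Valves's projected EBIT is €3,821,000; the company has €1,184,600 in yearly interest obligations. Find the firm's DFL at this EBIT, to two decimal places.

Annual interest charges come to €1,184,600.00.
DFL = EBIT ÷ (EBIT − I) = €3,821,000 ÷ (€3,821,000 − €1,184,600.00) = €3,821,000 ÷ €2,636,400.00 = 1.4493.

1.45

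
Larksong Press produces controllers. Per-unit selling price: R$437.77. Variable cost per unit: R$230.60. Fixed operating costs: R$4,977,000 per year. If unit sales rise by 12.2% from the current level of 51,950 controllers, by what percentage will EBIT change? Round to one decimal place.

At 51,950 units, contribution = 51,950 × R$207.17 = R$10,762,481.50.
Subtracting fixed costs: EBIT = R$10,762,481.50 − R$4,977,000 = R$5,785,481.50.
Degree of operating leverage = R$10,762,481.50 / R$5,785,481.50 = 1.8603.
Operating income changes by 1.8603 × +12.2% = +22.7%.

+22.7%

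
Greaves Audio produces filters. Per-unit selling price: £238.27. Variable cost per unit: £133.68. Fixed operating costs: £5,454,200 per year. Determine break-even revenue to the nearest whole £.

£12,425,397

Contribution margin per unit = £238.27 − £133.68 = £104.59, a CM ratio of £104.59 ÷ £238.27 = 0.4390.
Break-even sales = FC ÷ CM ratio = £5,454,200 × £238.27 / £104.59 = £12,425,397.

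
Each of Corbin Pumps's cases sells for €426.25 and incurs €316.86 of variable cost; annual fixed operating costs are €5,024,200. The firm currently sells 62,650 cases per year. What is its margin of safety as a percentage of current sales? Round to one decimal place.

26.7%

Unit CM = price − variable cost = €426.25 − €316.86 = €109.39. Break-even units = €5,024,200 ÷ €109.39 = 45,929.24; break-even revenue = 45,929.24 × €426.25 = €19,577,340.25.
Actual sales revenue = 62,650 × €426.25 = €26,704,562.50.
Margin of safety = (€26,704,562.50 − €19,577,340.25) ÷ €26,704,562.50 = 26.7%.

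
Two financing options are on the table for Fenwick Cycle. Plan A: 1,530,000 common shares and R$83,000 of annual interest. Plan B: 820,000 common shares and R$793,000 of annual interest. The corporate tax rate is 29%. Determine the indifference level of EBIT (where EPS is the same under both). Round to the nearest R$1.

R$1,613,000

Set EPS_A = EPS_B: (EBIT − R$83,000)(1 − 0.29) ÷ 1,530,000 = (EBIT − R$793,000)(1 − 0.29) ÷ 820,000.
Cancelling (1 − t) and cross-multiplying: 820,000·(EBIT − 83,000) = 1,530,000·(EBIT − 793,000).
EBIT × (1,530,000 − 820,000) = 793,000 × 1,530,000 − 83,000 × 820,000 = 1,145,230,000,000, so EBIT = 1,145,230,000,000 ÷ 710,000 = 1,613,000.00.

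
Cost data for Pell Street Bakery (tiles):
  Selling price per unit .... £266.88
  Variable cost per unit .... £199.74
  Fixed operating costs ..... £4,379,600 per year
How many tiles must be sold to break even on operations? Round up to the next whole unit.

Contribution margin per unit = £266.88 − £199.74 = £67.14.
Units to break even: £4,379,600 ÷ £67.14 = 65,230.86, rounded up to 65,231.

65,231 tiles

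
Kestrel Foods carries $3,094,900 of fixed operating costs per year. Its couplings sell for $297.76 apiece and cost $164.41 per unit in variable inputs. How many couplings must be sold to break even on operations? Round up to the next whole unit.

23,209 couplings

Each unit contributes $297.76 − $164.41 = $133.35.
Break-even volume = fixed costs ÷ CM per unit = $3,094,900 ÷ $133.35 = 23,208.85, so 23,209 couplings.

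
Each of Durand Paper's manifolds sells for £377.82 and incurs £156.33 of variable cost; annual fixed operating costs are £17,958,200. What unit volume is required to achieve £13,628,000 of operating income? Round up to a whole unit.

Each unit contributes £377.82 − £156.33 = £221.49.
Required volume = (fixed costs + target profit) ÷ CM = (£17,958,200 + £13,628,000) ÷ £221.49 = 142,607.79, so 142,608 manifolds.

142,608 manifolds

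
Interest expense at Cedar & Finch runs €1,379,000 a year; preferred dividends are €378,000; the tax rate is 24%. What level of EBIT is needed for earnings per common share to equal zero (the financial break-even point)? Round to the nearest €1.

€1,876,368

Grossing the preferred dividend up to pre-tax terms: €378,000 / (1 − 0.24) = €497,368.42.
EPS = 0 when EBIT covers interest plus the pre-tax preferred burden: €1,379,000 + €497,368.42 = €1,876,368.42.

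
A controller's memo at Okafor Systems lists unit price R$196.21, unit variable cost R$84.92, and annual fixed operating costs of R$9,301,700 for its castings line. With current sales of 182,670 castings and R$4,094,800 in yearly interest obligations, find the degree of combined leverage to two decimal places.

Contribution at this volume is 182,670 × R$111.29 = R$20,329,344.30.
EBIT = R$20,329,344.30 − R$9,301,700 = R$11,027,644.30. Interest = R$4,094,800.00, so EBIT − I = R$6,932,844.30.
Degree of total leverage = total CM / (EBIT − interest) = R$20,329,344.30 / R$6,932,844.30 = 2.9323.

2.93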